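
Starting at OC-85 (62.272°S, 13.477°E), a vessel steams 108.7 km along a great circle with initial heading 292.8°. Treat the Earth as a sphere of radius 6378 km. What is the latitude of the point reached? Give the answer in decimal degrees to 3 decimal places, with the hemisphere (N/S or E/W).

61.880°S

δ = d/R = 108.7/6378 = 0.017043 rad
φ₂ = arcsin(sin φ₁ cos δ + cos φ₁ sin δ cos θ)
   = arcsin(-0.88517·0.99985 + 0.46527·0.01704·0.38752) = -61.88033°
λ₂ = λ₁ + atan2(sin θ sin δ cos φ₁, cos δ − sin φ₁ sin φ₂) = 11.56678°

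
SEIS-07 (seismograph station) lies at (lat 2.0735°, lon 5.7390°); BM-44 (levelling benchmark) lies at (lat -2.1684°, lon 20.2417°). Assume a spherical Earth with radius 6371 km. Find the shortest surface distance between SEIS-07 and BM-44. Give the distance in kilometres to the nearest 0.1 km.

Δφ = -4.2419°,  Δλ = 14.5027°
a = sin²(Δφ/2) + cos φ₁ cos φ₂ sin²(Δλ/2) = 0.017280
c = 2·arcsin(√a) = 0.263669 rad = 15.1071°
d = R·c = 6371 × 0.263669 = 1679.8 km

1679.8 km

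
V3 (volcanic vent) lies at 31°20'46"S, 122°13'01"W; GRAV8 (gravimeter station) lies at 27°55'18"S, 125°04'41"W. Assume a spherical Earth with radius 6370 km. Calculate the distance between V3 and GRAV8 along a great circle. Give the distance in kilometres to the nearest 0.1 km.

470.5 km

V3: φ = -31.34611°, λ = -122.21694°
GRAV8: φ = -27.92167°, λ = -125.07806°
Δφ = 3.4244°,  Δλ = -2.8611°
a = sin²(Δφ/2) + cos φ₁ cos φ₂ sin²(Δλ/2) = 0.001363
c = 2·arcsin(√a) = 0.073857 rad = 4.2317°
d = R·c = 6370 × 0.073857 = 470.5 km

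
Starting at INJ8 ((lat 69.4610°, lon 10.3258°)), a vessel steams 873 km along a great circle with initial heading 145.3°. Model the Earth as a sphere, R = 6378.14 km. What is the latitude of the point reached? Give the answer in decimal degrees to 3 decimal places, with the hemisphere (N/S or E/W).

δ = d/R = 873/6378.14 = 0.136874 rad
φ₂ = arcsin(sin φ₁ cos δ + cos φ₁ sin δ cos θ)
   = arcsin(0.93643·0.99065 + 0.35084·0.13645·-0.82214) = 62.66266°
λ₂ = λ₁ + atan2(sin θ sin δ cos φ₁, cos δ − sin φ₁ sin φ₂) = 20.06393°

62.663°N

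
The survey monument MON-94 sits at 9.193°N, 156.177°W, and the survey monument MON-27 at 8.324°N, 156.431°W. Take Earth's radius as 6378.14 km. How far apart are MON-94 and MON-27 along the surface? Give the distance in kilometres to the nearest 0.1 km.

Δφ = -0.8690°,  Δλ = -0.2540°
a = sin²(Δφ/2) + cos φ₁ cos φ₂ sin²(Δλ/2) = 0.000062
c = 2·arcsin(√a) = 0.015787 rad = 0.9045°
d = R·c = 6378.14 × 0.015787 = 100.7 km

100.7 km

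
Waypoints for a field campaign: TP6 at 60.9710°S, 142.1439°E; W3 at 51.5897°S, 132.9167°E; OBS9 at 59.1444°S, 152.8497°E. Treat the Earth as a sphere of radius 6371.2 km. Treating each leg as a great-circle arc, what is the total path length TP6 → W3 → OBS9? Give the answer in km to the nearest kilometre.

2691 km

TP6→W3: c = 0.186149 rad, d = 1185.99 km
W3→OBS9: c = 0.236216 rad, d = 1504.98 km
Total = 1185.99 + 1504.98 = 2690.97 km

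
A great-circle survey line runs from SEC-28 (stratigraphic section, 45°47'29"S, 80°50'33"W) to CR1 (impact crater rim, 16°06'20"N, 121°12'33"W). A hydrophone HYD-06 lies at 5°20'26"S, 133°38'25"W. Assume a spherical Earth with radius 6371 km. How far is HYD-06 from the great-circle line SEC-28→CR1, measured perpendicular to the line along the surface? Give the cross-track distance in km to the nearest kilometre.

SEC-28: φ = -45.79139°, λ = -80.84250°
CR1: φ = +16.10556°, λ = -121.20917°
HYD-06: φ = -5.34056°, λ = -133.64028°
δ₁₃ = central angle SEC-28→HYD-06 = 1.062741 rad  (haversine)
θ₁₃ = bearing SEC-28→HYD-06 = 294.811°,  θ₁₂ = bearing SEC-28→CR1 = 319.092°
dₓₜ = R·arcsin(sin δ₁₃ · sin(θ₁₃ − θ₁₂)) = 6371·arcsin(0.87369·sin(-24.281°)) = -2341.244 km
|dₓₜ| = 2341.244 km

2341 km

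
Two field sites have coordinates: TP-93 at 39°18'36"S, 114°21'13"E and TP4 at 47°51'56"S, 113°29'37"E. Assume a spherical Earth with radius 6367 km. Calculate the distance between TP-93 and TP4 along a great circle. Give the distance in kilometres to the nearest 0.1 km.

953.2 km

TP-93: φ = -39.31000°, λ = +114.35361°
TP4: φ = -47.86556°, λ = +113.49361°
Δφ = -8.5556°,  Δλ = -0.8600°
a = sin²(Δφ/2) + cos φ₁ cos φ₂ sin²(Δλ/2) = 0.005593
c = 2·arcsin(√a) = 0.149715 rad = 8.5780°
d = R·c = 6367 × 0.149715 = 953.2 km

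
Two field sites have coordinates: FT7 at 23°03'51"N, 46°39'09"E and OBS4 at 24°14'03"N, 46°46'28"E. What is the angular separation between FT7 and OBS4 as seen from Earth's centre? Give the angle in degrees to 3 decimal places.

1.175°

FT7: φ = +23.06417°, λ = +46.65250°
OBS4: φ = +24.23417°, λ = +46.77444°
Δφ = 1.1700°,  Δλ = 0.1219°
a = sin²(Δφ/2) + cos φ₁ cos φ₂ sin²(Δλ/2) = 0.000105
c = 2·arcsin(√a) = 0.020513 rad = 1.1753°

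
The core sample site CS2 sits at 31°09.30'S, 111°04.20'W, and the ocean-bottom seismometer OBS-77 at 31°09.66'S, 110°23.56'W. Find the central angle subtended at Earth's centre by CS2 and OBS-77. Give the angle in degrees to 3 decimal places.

CS2: φ = -31.15500°, λ = -111.07000°
OBS-77: φ = -31.16100°, λ = -110.39267°
Δφ = -0.0060°,  Δλ = 0.6773°
a = sin²(Δφ/2) + cos φ₁ cos φ₂ sin²(Δλ/2) = 0.000026
c = 2·arcsin(√a) = 0.010117 rad = 0.5797°

0.580°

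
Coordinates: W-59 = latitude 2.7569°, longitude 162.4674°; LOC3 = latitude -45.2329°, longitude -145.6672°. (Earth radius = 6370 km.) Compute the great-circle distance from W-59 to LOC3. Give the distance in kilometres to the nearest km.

7383 km

Δφ = -47.9898°,  Δλ = 51.8654°
a = sin²(Δφ/2) + cos φ₁ cos φ₂ sin²(Δλ/2) = 0.299892
c = 2·arcsin(√a) = 1.159044 rad = 66.4083°
d = R·c = 6370 × 1.159044 = 7383.1 km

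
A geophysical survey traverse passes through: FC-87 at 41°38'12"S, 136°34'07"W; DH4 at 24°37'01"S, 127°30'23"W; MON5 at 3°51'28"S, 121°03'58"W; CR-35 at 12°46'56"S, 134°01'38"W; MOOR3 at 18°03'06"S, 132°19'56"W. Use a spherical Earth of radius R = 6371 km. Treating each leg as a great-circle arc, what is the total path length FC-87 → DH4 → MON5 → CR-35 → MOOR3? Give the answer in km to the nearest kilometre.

6828 km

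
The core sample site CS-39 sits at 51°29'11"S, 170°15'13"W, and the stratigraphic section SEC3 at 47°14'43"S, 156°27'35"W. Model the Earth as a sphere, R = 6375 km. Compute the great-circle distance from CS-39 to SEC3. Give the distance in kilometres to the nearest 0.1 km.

1103.0 km

CS-39: φ = -51.48639°, λ = -170.25361°
SEC3: φ = -47.24528°, λ = -156.45972°
Δφ = 4.2411°,  Δλ = 13.7939°
a = sin²(Δφ/2) + cos φ₁ cos φ₂ sin²(Δλ/2) = 0.007465
c = 2·arcsin(√a) = 0.173016 rad = 9.9131°
d = R·c = 6375 × 0.173016 = 1103.0 km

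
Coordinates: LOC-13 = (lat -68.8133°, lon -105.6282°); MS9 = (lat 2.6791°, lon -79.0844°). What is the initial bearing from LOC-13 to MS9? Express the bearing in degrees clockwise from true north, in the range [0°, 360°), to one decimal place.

Δλ = 26.5438°
y = sin Δλ · cos φ₂ = 0.446393
x = cos φ₁ sin φ₂ − sin φ₁ cos φ₂ cos Δλ = 0.850107
θ = atan2(y, x) = 27.7041° → 27.7041° (mod 360°)

27.7°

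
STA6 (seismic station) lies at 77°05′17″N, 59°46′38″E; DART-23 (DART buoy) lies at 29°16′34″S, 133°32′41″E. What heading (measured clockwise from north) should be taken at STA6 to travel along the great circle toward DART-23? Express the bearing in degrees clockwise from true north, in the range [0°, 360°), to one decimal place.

112.5°

STA6: φ = +77.08806°, λ = +59.77722°
DART-23: φ = -29.27611°, λ = +133.54472°
Δλ = 73.7675°
y = sin Δλ · cos φ₂ = 0.837500
x = cos φ₁ sin φ₂ − sin φ₁ cos φ₂ cos Δλ = -0.346939
θ = atan2(y, x) = 112.5020° → 112.5020° (mod 360°)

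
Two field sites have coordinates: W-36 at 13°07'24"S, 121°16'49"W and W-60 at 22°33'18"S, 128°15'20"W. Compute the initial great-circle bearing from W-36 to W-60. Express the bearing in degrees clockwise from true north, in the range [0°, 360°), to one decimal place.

214.1°

W-36: φ = -13.12333°, λ = -121.28028°
W-60: φ = -22.55500°, λ = -128.25556°
Δλ = -6.9753°
y = sin Δλ · cos φ₂ = -0.112152
x = cos φ₁ sin φ₂ − sin φ₁ cos φ₂ cos Δλ = -0.165423
θ = atan2(y, x) = -145.8638° → 214.1362° (mod 360°)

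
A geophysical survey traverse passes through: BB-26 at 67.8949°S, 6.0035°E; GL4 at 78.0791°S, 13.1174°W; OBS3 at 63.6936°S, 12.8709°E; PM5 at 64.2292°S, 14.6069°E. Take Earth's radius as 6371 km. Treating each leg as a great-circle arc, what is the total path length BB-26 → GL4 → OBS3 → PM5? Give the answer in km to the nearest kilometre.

BB-26→GL4: c = 0.200556 rad, d = 1277.74 km
GL4→OBS3: c = 0.285966 rad, d = 1821.89 km
OBS3→PM5: c = 0.016256 rad, d = 103.57 km
Total = 1277.74 + 1821.89 + 103.57 = 3203.20 km

3203 km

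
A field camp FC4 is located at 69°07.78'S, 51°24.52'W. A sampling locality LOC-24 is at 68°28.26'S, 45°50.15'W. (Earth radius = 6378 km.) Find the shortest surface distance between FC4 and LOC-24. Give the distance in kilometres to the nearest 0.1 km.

FC4: φ = -69.12967°, λ = -51.40867°
LOC-24: φ = -68.47100°, λ = -45.83583°
Δφ = 0.6587°,  Δλ = 5.5728°
a = sin²(Δφ/2) + cos φ₁ cos φ₂ sin²(Δλ/2) = 0.000342
c = 2·arcsin(√a) = 0.036988 rad = 2.1193°
d = R·c = 6378 × 0.036988 = 235.9 km

235.9 km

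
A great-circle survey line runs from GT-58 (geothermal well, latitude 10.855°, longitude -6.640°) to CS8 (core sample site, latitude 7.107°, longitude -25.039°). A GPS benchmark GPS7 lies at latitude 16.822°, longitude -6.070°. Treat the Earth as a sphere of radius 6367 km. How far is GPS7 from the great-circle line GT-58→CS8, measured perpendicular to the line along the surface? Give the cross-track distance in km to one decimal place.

642.1 km

δ₁₃ = central angle GT-58→GPS7 = 0.104590 rad  (haversine)
θ₁₃ = bearing GT-58→GPS7 = 5.233°,  θ₁₂ = bearing GT-58→CS8 = 259.896°
dₓₜ = R·arcsin(sin δ₁₃ · sin(θ₁₃ − θ₁₂)) = 6367·arcsin(0.10440·sin(-254.662°)) = 642.126 km
|dₓₜ| = 642.126 km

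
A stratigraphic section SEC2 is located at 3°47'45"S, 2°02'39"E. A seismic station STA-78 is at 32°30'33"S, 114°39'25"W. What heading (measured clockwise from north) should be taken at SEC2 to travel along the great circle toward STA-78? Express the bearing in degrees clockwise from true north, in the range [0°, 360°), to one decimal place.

233.3°

SEC2: φ = -3.79583°, λ = +2.04417°
STA-78: φ = -32.50917°, λ = -114.65694°
Δλ = -116.7011°
y = sin Δλ · cos φ₂ = -0.753378
x = cos φ₁ sin φ₂ − sin φ₁ cos φ₂ cos Δλ = -0.561341
θ = atan2(y, x) = -126.6898° → 233.3102° (mod 360°)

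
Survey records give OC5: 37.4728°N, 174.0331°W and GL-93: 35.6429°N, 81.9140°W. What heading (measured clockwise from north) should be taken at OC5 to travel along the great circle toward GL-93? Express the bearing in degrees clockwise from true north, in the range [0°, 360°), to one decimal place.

59.4°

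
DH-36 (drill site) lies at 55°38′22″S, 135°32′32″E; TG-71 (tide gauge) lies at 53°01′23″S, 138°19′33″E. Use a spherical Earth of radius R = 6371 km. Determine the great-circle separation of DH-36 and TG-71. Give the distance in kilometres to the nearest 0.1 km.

DH-36: φ = -55.63944°, λ = +135.54222°
TG-71: φ = -53.02306°, λ = +138.32583°
Δφ = 2.6164°,  Δλ = 2.7836°
a = sin²(Δφ/2) + cos φ₁ cos φ₂ sin²(Δλ/2) = 0.000722
c = 2·arcsin(√a) = 0.053728 rad = 3.0784°
d = R·c = 6371 × 0.053728 = 342.3 km

342.3 km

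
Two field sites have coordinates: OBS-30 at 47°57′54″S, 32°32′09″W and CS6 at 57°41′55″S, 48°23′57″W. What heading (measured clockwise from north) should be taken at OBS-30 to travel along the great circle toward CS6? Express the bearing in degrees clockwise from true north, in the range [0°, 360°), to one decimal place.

OBS-30: φ = -47.96500°, λ = -32.53583°
CS6: φ = -57.69861°, λ = -48.39917°
Δλ = -15.8633°
y = sin Δλ · cos φ₂ = -0.146067
x = cos φ₁ sin φ₂ − sin φ₁ cos φ₂ cos Δλ = -0.184183
θ = atan2(y, x) = -141.5836° → 218.4164° (mod 360°)

218.4°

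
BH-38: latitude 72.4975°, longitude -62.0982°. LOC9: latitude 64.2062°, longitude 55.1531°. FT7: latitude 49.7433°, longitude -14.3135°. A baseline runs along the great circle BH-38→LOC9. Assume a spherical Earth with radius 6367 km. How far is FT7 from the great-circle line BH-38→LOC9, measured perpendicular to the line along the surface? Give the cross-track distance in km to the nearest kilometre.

3226 km

δ₁₃ = central angle BH-38→FT7 = 0.538633 rad  (haversine)
θ₁₃ = bearing BH-38→FT7 = 111.090°,  θ₁₂ = bearing BH-38→LOC9 = 40.013°
dₓₜ = R·arcsin(sin δ₁₃ · sin(θ₁₃ − θ₁₂)) = 6367·arcsin(0.51296·sin(71.077°)) = 3225.766 km
|dₓₜ| = 3225.766 km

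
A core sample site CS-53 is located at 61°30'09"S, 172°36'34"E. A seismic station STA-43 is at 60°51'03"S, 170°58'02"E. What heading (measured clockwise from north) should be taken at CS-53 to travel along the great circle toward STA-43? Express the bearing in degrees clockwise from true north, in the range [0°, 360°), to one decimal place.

308.7°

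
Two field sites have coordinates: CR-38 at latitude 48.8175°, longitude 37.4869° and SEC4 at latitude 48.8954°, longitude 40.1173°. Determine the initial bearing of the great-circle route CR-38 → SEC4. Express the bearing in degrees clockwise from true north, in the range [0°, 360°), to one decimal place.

Δλ = 2.6304°
y = sin Δλ · cos φ₂ = 0.030172
x = cos φ₁ sin φ₂ − sin φ₁ cos φ₂ cos Δλ = 0.001881
θ = atan2(y, x) = 86.4327° → 86.4327° (mod 360°)

86.4°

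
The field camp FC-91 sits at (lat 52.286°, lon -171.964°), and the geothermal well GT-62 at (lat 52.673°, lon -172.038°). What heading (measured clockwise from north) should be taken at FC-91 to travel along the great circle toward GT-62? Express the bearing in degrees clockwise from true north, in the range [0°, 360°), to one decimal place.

353.4°

Δλ = -0.0740°
y = sin Δλ · cos φ₂ = -0.000783
x = cos φ₁ sin φ₂ − sin φ₁ cos φ₂ cos Δλ = 0.006755
θ = atan2(y, x) = -6.6133° → 353.3867° (mod 360°)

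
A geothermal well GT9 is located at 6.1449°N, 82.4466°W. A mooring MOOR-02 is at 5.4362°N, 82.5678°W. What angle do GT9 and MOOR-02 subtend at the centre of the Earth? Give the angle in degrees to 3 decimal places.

Δφ = -0.7087°,  Δλ = -0.1212°
a = sin²(Δφ/2) + cos φ₁ cos φ₂ sin²(Δλ/2) = 0.000039
c = 2·arcsin(√a) = 0.012547 rad = 0.7189°

0.719°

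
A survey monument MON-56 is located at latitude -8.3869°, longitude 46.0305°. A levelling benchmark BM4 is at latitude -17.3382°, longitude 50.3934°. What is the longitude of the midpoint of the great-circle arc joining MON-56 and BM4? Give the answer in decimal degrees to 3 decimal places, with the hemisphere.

Bx = cos φ₂ cos Δλ = 0.951796,  By = cos φ₂ sin Δλ = 0.072617
φₘ = atan2(sin φ₁ + sin φ₂, √((cos φ₁ + Bx)² + By²)) = -12.87156°
λₘ = λ₁ + atan2(By, cos φ₁ + Bx) = 48.17294°

48.173°E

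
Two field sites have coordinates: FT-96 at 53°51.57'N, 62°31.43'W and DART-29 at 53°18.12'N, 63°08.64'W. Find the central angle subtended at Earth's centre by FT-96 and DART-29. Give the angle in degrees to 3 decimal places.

0.668°

FT-96: φ = +53.85950°, λ = -62.52383°
DART-29: φ = +53.30200°, λ = -63.14400°
Δφ = -0.5575°,  Δλ = -0.6202°
a = sin²(Δφ/2) + cos φ₁ cos φ₂ sin²(Δλ/2) = 0.000034
c = 2·arcsin(√a) = 0.011661 rad = 0.6681°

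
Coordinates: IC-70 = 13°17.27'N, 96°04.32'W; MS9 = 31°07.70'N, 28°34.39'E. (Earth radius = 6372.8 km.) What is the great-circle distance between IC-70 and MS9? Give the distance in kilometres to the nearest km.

IC-70: φ = +13.28783°, λ = -96.07200°
MS9: φ = +31.12833°, λ = +28.57317°
Δφ = 17.8405°,  Δλ = 124.6452°
a = sin²(Δφ/2) + cos φ₁ cos φ₂ sin²(Δλ/2) = 0.677394
c = 2·arcsin(√a) = 1.933485 rad = 110.7805°
d = R·c = 6372.8 × 1.933485 = 12321.7 km

12322 km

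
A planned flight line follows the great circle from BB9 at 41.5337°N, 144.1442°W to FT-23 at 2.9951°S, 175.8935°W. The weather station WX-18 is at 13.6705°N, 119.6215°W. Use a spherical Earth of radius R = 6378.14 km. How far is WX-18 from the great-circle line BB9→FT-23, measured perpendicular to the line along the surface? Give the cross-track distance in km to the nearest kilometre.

3891 km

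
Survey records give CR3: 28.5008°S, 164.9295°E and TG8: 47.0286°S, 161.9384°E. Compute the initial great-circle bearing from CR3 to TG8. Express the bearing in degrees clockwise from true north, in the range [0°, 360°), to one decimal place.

186.4°

Δλ = -2.9911°
y = sin Δλ · cos φ₂ = -0.035568
x = cos φ₁ sin φ₂ − sin φ₁ cos φ₂ cos Δλ = -0.318208
θ = atan2(y, x) = -173.6221° → 186.3779° (mod 360°)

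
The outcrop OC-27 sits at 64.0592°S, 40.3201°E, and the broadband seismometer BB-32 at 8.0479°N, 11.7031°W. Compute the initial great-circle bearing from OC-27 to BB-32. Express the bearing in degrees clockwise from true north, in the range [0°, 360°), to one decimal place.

308.0°

Δλ = -52.0232°
y = sin Δλ · cos φ₂ = -0.780497
x = cos φ₁ sin φ₂ − sin φ₁ cos φ₂ cos Δλ = 0.609137
θ = atan2(y, x) = -52.0298° → 307.9702° (mod 360°)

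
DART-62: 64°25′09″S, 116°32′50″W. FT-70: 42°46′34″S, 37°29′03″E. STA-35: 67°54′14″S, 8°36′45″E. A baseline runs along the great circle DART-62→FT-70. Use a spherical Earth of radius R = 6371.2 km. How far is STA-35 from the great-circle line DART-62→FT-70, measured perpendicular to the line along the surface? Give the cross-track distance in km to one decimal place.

552.6 km

DART-62: φ = -64.41917°, λ = -116.54722°
FT-70: φ = -42.77611°, λ = +37.48417°
STA-35: φ = -67.90389°, λ = +8.61250°
δ₁₃ = central angle DART-62→STA-35 = 0.734450 rad  (haversine)
θ₁₃ = bearing DART-62→STA-35 = 152.685°,  θ₁₂ = bearing DART-62→FT-70 = 160.112°
dₓₜ = R·arcsin(sin δ₁₃ · sin(θ₁₃ − θ₁₂)) = 6371.2·arcsin(0.67018·sin(-7.427°)) = -552.598 km
|dₓₜ| = 552.598 km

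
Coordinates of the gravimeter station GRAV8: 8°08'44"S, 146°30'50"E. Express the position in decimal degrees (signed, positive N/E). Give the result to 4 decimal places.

-8.1456°, +146.5139°

lat: 8.1456° S → -8.1456°
lon: 146.5139° E → +146.5139°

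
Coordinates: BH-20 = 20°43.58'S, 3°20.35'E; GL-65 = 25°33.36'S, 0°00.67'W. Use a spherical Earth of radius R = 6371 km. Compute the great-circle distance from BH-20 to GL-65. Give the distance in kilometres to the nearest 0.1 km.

636.9 km

BH-20: φ = -20.72633°, λ = +3.33917°
GL-65: φ = -25.55600°, λ = -0.01117°
Δφ = -4.8297°,  Δλ = -3.3503°
a = sin²(Δφ/2) + cos φ₁ cos φ₂ sin²(Δλ/2) = 0.002496
c = 2·arcsin(√a) = 0.099969 rad = 5.7278°
d = R·c = 6371 × 0.099969 = 636.9 km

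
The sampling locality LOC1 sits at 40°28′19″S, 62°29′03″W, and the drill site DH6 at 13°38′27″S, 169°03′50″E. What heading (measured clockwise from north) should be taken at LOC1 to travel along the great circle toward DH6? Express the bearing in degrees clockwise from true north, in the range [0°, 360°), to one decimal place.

233.1°

LOC1: φ = -40.47194°, λ = -62.48417°
DH6: φ = -13.64083°, λ = +169.06389°
Δλ = -128.4519°
y = sin Δλ · cos φ₂ = -0.761040
x = cos φ₁ sin φ₂ − sin φ₁ cos φ₂ cos Δλ = -0.571653
θ = atan2(y, x) = -126.9119° → 233.0881° (mod 360°)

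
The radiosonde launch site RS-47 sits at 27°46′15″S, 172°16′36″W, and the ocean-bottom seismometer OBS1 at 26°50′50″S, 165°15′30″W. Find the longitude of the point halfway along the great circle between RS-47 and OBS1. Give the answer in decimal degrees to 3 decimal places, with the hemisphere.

168.753°W

RS-47: φ = -27.77083°, λ = -172.27667°
OBS1: φ = -26.84722°, λ = -165.25833°
Bx = cos φ₂ cos Δλ = 0.885529,  By = cos φ₂ sin Δλ = 0.109017
φₘ = atan2(sin φ₁ + sin φ₂, √((cos φ₁ + Bx)² + By²)) = -27.35289°
λₘ = λ₁ + atan2(By, cos φ₁ + Bx) = -168.75288°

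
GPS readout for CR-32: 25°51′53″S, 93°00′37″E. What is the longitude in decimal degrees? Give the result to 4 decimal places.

93.0103°E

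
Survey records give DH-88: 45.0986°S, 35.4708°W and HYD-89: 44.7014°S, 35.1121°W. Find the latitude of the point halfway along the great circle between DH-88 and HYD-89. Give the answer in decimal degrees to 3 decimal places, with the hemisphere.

Bx = cos φ₂ cos Δλ = 0.710768,  By = cos φ₂ sin Δλ = 0.004450
φₘ = atan2(sin φ₁ + sin φ₂, √((cos φ₁ + Bx)² + By²)) = -44.90014°
λₘ = λ₁ + atan2(By, cos φ₁ + Bx) = -35.29083°

44.900°S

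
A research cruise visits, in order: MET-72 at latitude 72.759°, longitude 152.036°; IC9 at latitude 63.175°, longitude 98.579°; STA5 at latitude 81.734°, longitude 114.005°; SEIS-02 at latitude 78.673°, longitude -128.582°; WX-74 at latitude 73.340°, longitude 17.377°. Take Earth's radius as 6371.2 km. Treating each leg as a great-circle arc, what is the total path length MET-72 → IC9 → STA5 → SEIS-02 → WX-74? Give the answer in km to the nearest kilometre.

MET-72→IC9: c = 0.371097 rad, d = 2364.33 km
IC9→STA5: c = 0.331180 rad, d = 2110.02 km
STA5→SEIS-02: c = 0.293161 rad, d = 1867.79 km
SEIS-02→WX-74: c = 0.467488 rad, d = 2978.46 km
Total = 2364.33 + 2110.02 + 1867.79 + 2978.46 = 9320.59 km

9321 km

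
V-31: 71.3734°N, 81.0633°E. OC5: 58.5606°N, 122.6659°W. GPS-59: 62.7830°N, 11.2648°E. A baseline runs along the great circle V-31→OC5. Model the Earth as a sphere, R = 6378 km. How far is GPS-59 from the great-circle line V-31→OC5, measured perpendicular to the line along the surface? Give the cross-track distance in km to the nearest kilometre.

2975 km

δ₁₃ = central angle V-31→GPS-59 = 0.466505 rad  (haversine)
θ₁₃ = bearing V-31→GPS-59 = 287.383°,  θ₁₂ = bearing V-31→OC5 = 16.147°
dₓₜ = R·arcsin(sin δ₁₃ · sin(θ₁₃ − θ₁₂)) = 6378·arcsin(0.44977·sin(271.236°)) = -2974.624 km
|dₓₜ| = 2974.624 km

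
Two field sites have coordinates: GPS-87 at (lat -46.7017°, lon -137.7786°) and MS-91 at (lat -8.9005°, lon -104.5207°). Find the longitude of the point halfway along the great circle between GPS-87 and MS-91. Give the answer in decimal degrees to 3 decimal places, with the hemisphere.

Bx = cos φ₂ cos Δλ = 0.826141,  By = cos φ₂ sin Δλ = 0.541805
φₘ = atan2(sin φ₁ + sin φ₂, √((cos φ₁ + Bx)² + By²)) = -28.78793°
λₘ = λ₁ + atan2(By, cos φ₁ + Bx) = -118.06340°

118.063°W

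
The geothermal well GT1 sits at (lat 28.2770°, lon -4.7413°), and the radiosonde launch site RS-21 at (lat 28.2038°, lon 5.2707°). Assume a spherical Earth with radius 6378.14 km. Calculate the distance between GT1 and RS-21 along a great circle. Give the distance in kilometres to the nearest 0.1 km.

Δφ = -0.0732°,  Δλ = 10.0120°
a = sin²(Δφ/2) + cos φ₁ cos φ₂ sin²(Δλ/2) = 0.005910
c = 2·arcsin(√a) = 0.153904 rad = 8.8181°
d = R·c = 6378.14 × 0.153904 = 981.6 km

981.6 km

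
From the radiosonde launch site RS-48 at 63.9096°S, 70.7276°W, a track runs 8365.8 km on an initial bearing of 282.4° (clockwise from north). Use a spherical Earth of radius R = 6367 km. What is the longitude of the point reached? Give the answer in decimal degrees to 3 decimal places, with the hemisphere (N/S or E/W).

δ = d/R = 8365.8/6367 = 1.313931 rad
φ₂ = arcsin(sin φ₁ cos δ + cos φ₁ sin δ cos θ)
   = arcsin(-0.89810·0.25405 + 0.43979·0.96719·0.21474) = -7.86403°
λ₂ = λ₁ + atan2(sin θ sin δ cos φ₁, cos δ − sin φ₁ sin φ₂) = -143.20473°

143.205°W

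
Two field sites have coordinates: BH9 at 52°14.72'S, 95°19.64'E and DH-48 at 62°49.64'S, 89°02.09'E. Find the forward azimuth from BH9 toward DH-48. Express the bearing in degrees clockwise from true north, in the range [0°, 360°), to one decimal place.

195.1°

BH9: φ = -52.24533°, λ = +95.32733°
DH-48: φ = -62.82733°, λ = +89.03483°
Δλ = -6.2925°
y = sin Δλ · cos φ₂ = -0.050053
x = cos φ₁ sin φ₂ − sin φ₁ cos φ₂ cos Δλ = -0.185818
θ = atan2(y, x) = -164.9242° → 195.0758° (mod 360°)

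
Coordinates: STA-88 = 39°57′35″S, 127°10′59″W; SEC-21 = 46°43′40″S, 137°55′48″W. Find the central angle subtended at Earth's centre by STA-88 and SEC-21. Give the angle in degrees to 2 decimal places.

10.32°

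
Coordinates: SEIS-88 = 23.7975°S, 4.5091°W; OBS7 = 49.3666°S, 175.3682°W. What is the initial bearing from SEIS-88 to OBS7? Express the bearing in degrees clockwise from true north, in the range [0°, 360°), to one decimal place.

Δλ = -170.8591°
y = sin Δλ · cos φ₂ = -0.103454
x = cos φ₁ sin φ₂ − sin φ₁ cos φ₂ cos Δλ = -0.953801
θ = atan2(y, x) = -173.8096° → 186.1904° (mod 360°)

186.2°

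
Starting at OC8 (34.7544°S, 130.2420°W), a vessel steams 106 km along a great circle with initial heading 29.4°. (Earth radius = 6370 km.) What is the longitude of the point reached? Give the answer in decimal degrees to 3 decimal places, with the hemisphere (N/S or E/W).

δ = d/R = 106/6370 = 0.016641 rad
φ₂ = arcsin(sin φ₁ cos δ + cos φ₁ sin δ cos θ)
   = arcsin(-0.57006·0.99986 + 0.82160·0.01664·0.87121) = -33.92245°
λ₂ = λ₁ + atan2(sin θ sin δ cos φ₁, cos δ − sin φ₁ sin φ₂) = -129.67797°

129.678°W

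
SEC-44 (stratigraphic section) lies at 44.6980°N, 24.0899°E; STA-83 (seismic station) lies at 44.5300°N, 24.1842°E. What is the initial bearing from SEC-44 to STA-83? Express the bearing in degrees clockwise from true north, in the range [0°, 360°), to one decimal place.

158.2°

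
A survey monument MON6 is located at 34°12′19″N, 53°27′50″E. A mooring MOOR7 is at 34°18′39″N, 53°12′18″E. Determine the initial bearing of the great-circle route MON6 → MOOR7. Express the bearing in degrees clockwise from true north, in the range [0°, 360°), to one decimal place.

296.3°

MON6: φ = +34.20528°, λ = +53.46389°
MOOR7: φ = +34.31083°, λ = +53.20500°
Δλ = -0.2589°
y = sin Δλ · cos φ₂ = -0.003732
x = cos φ₁ sin φ₂ − sin φ₁ cos φ₂ cos Δλ = 0.001847
θ = atan2(y, x) = -63.6696° → 296.3304° (mod 360°)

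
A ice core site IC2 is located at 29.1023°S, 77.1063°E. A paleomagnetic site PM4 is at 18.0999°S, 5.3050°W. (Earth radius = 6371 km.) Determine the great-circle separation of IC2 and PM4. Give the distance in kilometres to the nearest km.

Δφ = 11.0024°,  Δλ = -82.4113°
a = sin²(Δφ/2) + cos φ₁ cos φ₂ sin²(Δλ/2) = 0.369609
c = 2·arcsin(√a) = 1.306964 rad = 74.8835°
d = R·c = 6371 × 1.306964 = 8326.7 km

8327 km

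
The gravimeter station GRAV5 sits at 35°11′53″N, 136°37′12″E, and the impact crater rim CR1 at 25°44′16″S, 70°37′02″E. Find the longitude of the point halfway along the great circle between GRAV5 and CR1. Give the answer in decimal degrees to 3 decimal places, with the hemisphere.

101.808°E

GRAV5: φ = +35.19806°, λ = +136.62000°
CR1: φ = -25.73778°, λ = +70.61722°
Bx = cos φ₂ cos Δλ = 0.366345,  By = cos φ₂ sin Δλ = -0.822931
φₘ = atan2(sin φ₁ + sin φ₂, √((cos φ₁ + Bx)² + By²)) = 5.63195°
λₘ = λ₁ + atan2(By, cos φ₁ + Bx) = 101.80790°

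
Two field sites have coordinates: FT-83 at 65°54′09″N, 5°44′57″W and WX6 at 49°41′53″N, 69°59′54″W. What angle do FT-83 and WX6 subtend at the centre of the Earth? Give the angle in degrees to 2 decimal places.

FT-83: φ = +65.90250°, λ = -5.74917°
WX6: φ = +49.69806°, λ = -69.99833°
Δφ = -16.2044°,  Δλ = -64.2492°
a = sin²(Δφ/2) + cos φ₁ cos φ₂ sin²(Δλ/2) = 0.094541
c = 2·arcsin(√a) = 0.625076 rad = 35.8142°

35.81°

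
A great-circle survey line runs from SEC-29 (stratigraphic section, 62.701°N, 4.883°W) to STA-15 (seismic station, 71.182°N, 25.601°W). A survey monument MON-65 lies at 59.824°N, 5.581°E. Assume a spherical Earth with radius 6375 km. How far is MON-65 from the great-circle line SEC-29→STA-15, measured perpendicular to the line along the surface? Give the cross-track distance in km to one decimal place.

δ₁₃ = central angle SEC-29→MON-65 = 0.100983 rad  (haversine)
θ₁₃ = bearing SEC-29→MON-65 = 115.100°,  θ₁₂ = bearing SEC-29→STA-15 = 325.497°
dₓₜ = R·arcsin(sin δ₁₃ · sin(θ₁₃ − θ₁₂)) = 6375·arcsin(0.10081·sin(-210.397°)) = 325.330 km
|dₓₜ| = 325.330 km

325.3 km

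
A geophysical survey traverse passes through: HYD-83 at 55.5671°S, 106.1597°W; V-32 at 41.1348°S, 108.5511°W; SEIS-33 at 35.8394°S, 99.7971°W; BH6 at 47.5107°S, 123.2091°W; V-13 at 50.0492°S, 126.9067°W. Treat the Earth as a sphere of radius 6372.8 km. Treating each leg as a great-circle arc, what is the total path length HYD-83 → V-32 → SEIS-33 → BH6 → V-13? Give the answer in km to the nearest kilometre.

HYD-83→V-32: c = 0.253375 rad, d = 1614.71 km
V-32→SEIS-33: c = 0.151010 rad, d = 962.36 km
SEIS-33→BH6: c = 0.364663 rad, d = 2323.92 km
BH6→V-13: c = 0.061397 rad, d = 391.27 km
Total = 1614.71 + 962.36 + 2323.92 + 391.27 = 5292.26 km

5292 km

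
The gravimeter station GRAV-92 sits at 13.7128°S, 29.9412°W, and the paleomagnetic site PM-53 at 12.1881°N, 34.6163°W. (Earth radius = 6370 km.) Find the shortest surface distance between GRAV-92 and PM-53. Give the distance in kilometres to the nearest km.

2925 km

Δφ = 25.9009°,  Δλ = -4.6751°
a = sin²(Δφ/2) + cos φ₁ cos φ₂ sin²(Δλ/2) = 0.051804
c = 2·arcsin(√a) = 0.459236 rad = 26.3123°
d = R·c = 6370 × 0.459236 = 2925.3 km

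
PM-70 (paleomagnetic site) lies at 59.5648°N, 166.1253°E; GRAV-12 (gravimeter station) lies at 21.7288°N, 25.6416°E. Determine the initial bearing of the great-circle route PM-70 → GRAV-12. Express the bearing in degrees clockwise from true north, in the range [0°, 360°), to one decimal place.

Δλ = -140.4837°
y = sin Δλ · cos φ₂ = -0.591087
x = cos φ₁ sin φ₂ − sin φ₁ cos φ₂ cos Δλ = 0.805417
θ = atan2(y, x) = -36.2745° → 323.7255° (mod 360°)

323.7°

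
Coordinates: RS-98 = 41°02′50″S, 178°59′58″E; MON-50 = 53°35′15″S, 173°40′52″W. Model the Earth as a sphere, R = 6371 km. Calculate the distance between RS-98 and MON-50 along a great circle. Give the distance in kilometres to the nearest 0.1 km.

1497.7 km

RS-98: φ = -41.04722°, λ = +178.99944°
MON-50: φ = -53.58750°, λ = -173.68111°
Δφ = -12.5403°,  Δλ = 7.3194°
a = sin²(Δφ/2) + cos φ₁ cos φ₂ sin²(Δλ/2) = 0.013752
c = 2·arcsin(√a) = 0.235080 rad = 13.4691°
d = R·c = 6371 × 0.235080 = 1497.7 km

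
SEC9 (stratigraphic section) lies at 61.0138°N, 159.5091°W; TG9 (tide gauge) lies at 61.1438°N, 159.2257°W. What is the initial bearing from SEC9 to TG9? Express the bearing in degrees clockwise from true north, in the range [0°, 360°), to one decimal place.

Δλ = 0.2834°
y = sin Δλ · cos φ₂ = 0.002387
x = cos φ₁ sin φ₂ − sin φ₁ cos φ₂ cos Δλ = 0.002274
θ = atan2(y, x) = 46.3891° → 46.3891° (mod 360°)

46.4°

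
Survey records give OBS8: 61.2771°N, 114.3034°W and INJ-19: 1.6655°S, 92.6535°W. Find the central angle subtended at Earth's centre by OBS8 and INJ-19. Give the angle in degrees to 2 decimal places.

65.10°

Δφ = -62.9426°,  Δλ = 21.6499°
a = sin²(Δφ/2) + cos φ₁ cos φ₂ sin²(Δλ/2) = 0.289502
c = 2·arcsin(√a) = 1.136254 rad = 65.1026°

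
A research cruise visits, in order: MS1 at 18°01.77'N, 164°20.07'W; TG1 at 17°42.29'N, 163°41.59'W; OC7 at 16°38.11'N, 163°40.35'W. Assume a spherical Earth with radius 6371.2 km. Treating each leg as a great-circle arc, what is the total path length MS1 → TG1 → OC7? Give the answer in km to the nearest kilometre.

196 km

MS1: φ = +18.02950°, λ = -164.33450°
TG1: φ = +17.70483°, λ = -163.69317°
OC7: φ = +16.63517°, λ = -163.67250°
MS1→TG1: c = 0.012067 rad, d = 76.88 km
TG1→OC7: c = 0.018672 rad, d = 118.97 km
Total = 76.88 + 118.97 = 195.85 km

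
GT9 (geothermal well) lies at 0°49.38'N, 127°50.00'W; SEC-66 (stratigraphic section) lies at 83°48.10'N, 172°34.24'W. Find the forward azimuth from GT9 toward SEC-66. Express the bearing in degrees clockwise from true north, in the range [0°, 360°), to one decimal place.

GT9: φ = +0.82300°, λ = -127.83333°
SEC-66: φ = +83.80167°, λ = -172.57067°
Δλ = -44.7373°
y = sin Δλ · cos φ₂ = -0.075996
x = cos φ₁ sin φ₂ − sin φ₁ cos φ₂ cos Δλ = 0.992950
θ = atan2(y, x) = -4.3766° → 355.6234° (mod 360°)

355.6°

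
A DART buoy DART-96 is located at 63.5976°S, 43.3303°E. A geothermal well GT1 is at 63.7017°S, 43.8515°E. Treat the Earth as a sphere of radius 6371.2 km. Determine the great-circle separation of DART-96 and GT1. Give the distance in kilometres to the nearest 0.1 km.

Δφ = -0.1041°,  Δλ = 0.5212°
a = sin²(Δφ/2) + cos φ₁ cos φ₂ sin²(Δλ/2) = 0.000005
c = 2·arcsin(√a) = 0.004428 rad = 0.2537°
d = R·c = 6371.2 × 0.004428 = 28.2 km

28.2 km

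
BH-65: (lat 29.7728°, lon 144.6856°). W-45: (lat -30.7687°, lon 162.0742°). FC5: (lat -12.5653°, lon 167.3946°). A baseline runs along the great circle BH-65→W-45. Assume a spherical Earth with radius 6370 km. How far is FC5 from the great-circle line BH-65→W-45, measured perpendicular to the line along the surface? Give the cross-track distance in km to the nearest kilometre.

1134 km

δ₁₃ = central angle BH-65→FC5 = 0.831855 rad  (haversine)
θ₁₃ = bearing BH-65→FC5 = 149.352°,  θ₁₂ = bearing BH-65→W-45 = 163.213°
dₓₜ = R·arcsin(sin δ₁₃ · sin(θ₁₃ − θ₁₂)) = 6370·arcsin(0.73918·sin(-13.861°)) = -1133.991 km
|dₓₜ| = 1133.991 km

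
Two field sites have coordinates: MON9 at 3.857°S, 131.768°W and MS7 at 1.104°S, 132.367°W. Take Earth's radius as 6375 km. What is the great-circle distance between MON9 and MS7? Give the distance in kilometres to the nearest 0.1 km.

313.5 km

Δφ = 2.7530°,  Δλ = -0.5990°
a = sin²(Δφ/2) + cos φ₁ cos φ₂ sin²(Δλ/2) = 0.000604
c = 2·arcsin(√a) = 0.049171 rad = 2.8173°
d = R·c = 6375 × 0.049171 = 313.5 km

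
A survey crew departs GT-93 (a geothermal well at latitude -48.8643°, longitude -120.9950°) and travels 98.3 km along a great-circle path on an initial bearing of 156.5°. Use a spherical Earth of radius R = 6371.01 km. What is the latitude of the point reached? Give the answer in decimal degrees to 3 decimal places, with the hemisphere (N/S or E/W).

δ = d/R = 98.3/6371.01 = 0.015429 rad
φ₂ = arcsin(sin φ₁ cos δ + cos φ₁ sin δ cos θ)
   = arcsin(-0.75315·0.99988 + 0.65784·0.01543·-0.91706) = -49.67374°
λ₂ = λ₁ + atan2(sin θ sin δ cos φ₁, cos δ − sin φ₁ sin φ₂) = -120.45030°

49.674°S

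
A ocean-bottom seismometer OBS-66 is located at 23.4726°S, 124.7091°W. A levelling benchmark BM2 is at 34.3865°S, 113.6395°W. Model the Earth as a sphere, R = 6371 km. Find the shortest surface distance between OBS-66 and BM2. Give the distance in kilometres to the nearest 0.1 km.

Δφ = -10.9139°,  Δλ = 11.0696°
a = sin²(Δφ/2) + cos φ₁ cos φ₂ sin²(Δλ/2) = 0.016085
c = 2·arcsin(√a) = 0.254341 rad = 14.5727°
d = R·c = 6371 × 0.254341 = 1620.4 km

1620.4 km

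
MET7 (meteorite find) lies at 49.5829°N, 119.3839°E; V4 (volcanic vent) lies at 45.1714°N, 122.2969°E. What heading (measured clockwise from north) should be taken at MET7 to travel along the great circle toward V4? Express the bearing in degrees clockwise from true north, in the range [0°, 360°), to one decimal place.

Δλ = 2.9130°
y = sin Δλ · cos φ₂ = 0.035827
x = cos φ₁ sin φ₂ − sin φ₁ cos φ₂ cos Δλ = -0.076226
θ = atan2(y, x) = 154.8258° → 154.8258° (mod 360°)

154.8°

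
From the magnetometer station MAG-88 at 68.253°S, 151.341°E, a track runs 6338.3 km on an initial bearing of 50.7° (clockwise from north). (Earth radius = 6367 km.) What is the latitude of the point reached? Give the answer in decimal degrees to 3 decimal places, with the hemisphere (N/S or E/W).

17.967°S

δ = d/R = 6338.3/6367 = 0.995492 rad
φ₂ = arcsin(sin φ₁ cos δ + cos φ₁ sin δ cos θ)
   = arcsin(-0.92883·0.54409 + 0.37051·0.83903·0.63338) = -17.96700°
λ₂ = λ₁ + atan2(sin θ sin δ cos φ₁, cos δ − sin φ₁ sin φ₂) = -165.61512°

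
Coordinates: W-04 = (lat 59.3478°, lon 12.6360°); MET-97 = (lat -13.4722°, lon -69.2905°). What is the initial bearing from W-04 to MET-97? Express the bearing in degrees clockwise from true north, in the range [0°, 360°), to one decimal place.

Δλ = -81.9265°
y = sin Δλ · cos φ₂ = -0.962845
x = cos φ₁ sin φ₂ − sin φ₁ cos φ₂ cos Δλ = -0.236272
θ = atan2(y, x) = -103.7873° → 256.2127° (mod 360°)

256.2°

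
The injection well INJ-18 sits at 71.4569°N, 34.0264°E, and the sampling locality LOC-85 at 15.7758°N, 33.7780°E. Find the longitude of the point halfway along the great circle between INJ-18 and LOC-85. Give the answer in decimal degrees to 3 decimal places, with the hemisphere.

33.840°E

Bx = cos φ₂ cos Δλ = 0.962324,  By = cos φ₂ sin Δλ = -0.004172
φₘ = atan2(sin φ₁ + sin φ₂, √((cos φ₁ + Bx)² + By²)) = 43.61640°
λₘ = λ₁ + atan2(By, cos φ₁ + Bx) = 33.83970°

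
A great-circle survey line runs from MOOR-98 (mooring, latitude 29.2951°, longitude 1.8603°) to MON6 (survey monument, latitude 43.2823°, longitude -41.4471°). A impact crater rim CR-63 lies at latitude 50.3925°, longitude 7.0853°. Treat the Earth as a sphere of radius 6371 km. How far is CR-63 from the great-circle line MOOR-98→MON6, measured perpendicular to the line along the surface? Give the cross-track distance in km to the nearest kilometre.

2153 km

δ₁₃ = central angle MOOR-98→CR-63 = 0.374585 rad  (haversine)
θ₁₃ = bearing MOOR-98→CR-63 = 9.130°,  θ₁₂ = bearing MOOR-98→MON6 = 304.150°
dₓₜ = R·arcsin(sin δ₁₃ · sin(θ₁₃ − θ₁₂)) = 6371·arcsin(0.36589·sin(-295.020°)) = 2153.072 km
|dₓₜ| = 2153.072 km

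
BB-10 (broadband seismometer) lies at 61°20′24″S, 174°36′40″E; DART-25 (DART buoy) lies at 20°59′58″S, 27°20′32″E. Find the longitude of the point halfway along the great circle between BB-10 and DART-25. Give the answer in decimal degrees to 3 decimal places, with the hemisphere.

53.409°E

BB-10: φ = -61.34000°, λ = +174.61111°
DART-25: φ = -20.99944°, λ = +27.34222°
Bx = cos φ₂ cos Δλ = -0.785347,  By = cos φ₂ sin Δλ = -0.504786
φₘ = atan2(sin φ₁ + sin φ₂, √((cos φ₁ + Bx)² + By²)) = -64.47394°
λₘ = λ₁ + atan2(By, cos φ₁ + Bx) = 53.40891°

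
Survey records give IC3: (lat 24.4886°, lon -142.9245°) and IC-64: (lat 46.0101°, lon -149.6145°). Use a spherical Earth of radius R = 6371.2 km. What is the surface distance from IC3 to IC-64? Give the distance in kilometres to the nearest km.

2467 km

Δφ = 21.5215°,  Δλ = -6.6900°
a = sin²(Δφ/2) + cos φ₁ cos φ₂ sin²(Δλ/2) = 0.037012
c = 2·arcsin(√a) = 0.387183 rad = 22.1840°
d = R·c = 6371.2 × 0.387183 = 2466.8 km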